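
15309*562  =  8603658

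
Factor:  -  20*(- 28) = 2^4*5^1 *7^1 = 560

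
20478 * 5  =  102390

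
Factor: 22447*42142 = 2^1 * 19^1*1109^1*22447^1 = 945961474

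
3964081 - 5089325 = - 1125244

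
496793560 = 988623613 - 491830053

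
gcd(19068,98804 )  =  4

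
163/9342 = 163/9342=0.02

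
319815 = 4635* 69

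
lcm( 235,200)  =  9400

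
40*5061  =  202440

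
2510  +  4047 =6557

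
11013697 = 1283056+9730641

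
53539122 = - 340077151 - - 393616273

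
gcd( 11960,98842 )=2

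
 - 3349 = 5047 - 8396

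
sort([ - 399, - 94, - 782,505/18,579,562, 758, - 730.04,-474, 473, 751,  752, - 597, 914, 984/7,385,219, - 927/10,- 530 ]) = [ - 782,-730.04  , - 597, - 530, - 474, - 399,  -  94 , - 927/10,  505/18,  984/7,219,385,473, 562,579, 751, 752,758,914 ] 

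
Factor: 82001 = 43^1*1907^1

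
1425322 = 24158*59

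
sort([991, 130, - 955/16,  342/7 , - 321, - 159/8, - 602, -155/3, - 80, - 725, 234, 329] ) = [ - 725, - 602, - 321  ,  -  80, - 955/16, - 155/3, - 159/8, 342/7,130, 234,329 , 991]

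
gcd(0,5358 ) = 5358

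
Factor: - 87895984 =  - 2^4* 11^1 * 17^1*29^1*1013^1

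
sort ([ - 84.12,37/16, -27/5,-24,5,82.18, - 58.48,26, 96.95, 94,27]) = [ - 84.12, - 58.48, - 24, - 27/5,  37/16,5, 26, 27, 82.18,94,96.95 ]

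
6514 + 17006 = 23520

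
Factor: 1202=2^1*601^1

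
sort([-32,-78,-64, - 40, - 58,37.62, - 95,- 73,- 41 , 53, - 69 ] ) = [  -  95, - 78, - 73, - 69, - 64, - 58,-41, - 40, - 32,37.62, 53] 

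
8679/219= 39+46/73 = 39.63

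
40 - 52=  - 12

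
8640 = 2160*4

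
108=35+73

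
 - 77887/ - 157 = 496  +  15/157 = 496.10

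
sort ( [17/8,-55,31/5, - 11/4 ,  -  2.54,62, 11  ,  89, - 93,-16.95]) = [ - 93,-55, - 16.95,-11/4, - 2.54, 17/8,31/5,11, 62, 89]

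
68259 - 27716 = 40543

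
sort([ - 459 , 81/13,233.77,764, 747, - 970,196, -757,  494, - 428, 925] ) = [-970 , - 757,  -  459, -428, 81/13, 196,  233.77,494, 747,764,925 ]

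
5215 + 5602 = 10817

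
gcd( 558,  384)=6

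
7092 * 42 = 297864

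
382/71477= 382/71477= 0.01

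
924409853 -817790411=106619442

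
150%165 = 150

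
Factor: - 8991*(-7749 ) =69671259 =3^8*7^1*37^1  *  41^1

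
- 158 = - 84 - 74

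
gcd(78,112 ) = 2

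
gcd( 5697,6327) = 9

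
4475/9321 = 4475/9321 = 0.48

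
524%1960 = 524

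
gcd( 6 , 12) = 6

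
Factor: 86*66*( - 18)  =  -102168 = - 2^3*3^3 * 11^1 * 43^1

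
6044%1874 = 422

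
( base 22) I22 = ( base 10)8758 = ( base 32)8hm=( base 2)10001000110110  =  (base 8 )21066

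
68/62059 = 68/62059 = 0.00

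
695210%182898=146516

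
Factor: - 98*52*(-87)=2^3*3^1* 7^2*13^1 *29^1=443352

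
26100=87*300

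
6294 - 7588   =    -  1294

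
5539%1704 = 427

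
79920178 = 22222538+57697640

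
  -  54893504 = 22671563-77565067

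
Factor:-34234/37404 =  - 17117/18702 = - 2^( - 1)*3^(-2)*1039^( - 1)*17117^1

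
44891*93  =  4174863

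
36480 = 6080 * 6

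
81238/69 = 81238/69 =1177.36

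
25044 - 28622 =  - 3578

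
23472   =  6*3912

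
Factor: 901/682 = 2^(- 1)*11^( - 1)*17^1*31^ ( - 1)*53^1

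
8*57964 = 463712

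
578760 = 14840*39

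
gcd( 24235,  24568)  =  37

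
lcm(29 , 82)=2378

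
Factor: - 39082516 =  - 2^2*11^2*80749^1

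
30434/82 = 15217/41 =371.15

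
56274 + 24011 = 80285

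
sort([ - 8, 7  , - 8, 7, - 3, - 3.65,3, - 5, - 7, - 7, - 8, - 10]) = [ - 10 , - 8, - 8, - 8 ,-7, - 7, - 5, - 3.65,-3, 3, 7, 7] 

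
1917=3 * 639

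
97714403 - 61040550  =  36673853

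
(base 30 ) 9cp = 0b10000100100101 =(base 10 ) 8485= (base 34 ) 7BJ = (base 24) ehd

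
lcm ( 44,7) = 308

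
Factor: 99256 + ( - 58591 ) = 3^1*5^1 *2711^1 = 40665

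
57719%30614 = 27105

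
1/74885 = 1/74885 = 0.00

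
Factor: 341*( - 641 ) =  - 218581 = - 11^1*31^1* 641^1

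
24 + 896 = 920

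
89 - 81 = 8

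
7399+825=8224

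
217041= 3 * 72347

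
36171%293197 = 36171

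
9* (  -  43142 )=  - 388278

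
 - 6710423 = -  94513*71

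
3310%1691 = 1619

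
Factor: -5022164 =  -2^2*7^1*83^1*2161^1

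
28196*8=225568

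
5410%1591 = 637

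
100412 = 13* 7724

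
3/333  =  1/111 = 0.01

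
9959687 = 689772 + 9269915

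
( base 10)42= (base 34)18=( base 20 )22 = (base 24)1I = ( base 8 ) 52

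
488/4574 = 244/2287 = 0.11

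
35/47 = 35/47 = 0.74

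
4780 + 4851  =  9631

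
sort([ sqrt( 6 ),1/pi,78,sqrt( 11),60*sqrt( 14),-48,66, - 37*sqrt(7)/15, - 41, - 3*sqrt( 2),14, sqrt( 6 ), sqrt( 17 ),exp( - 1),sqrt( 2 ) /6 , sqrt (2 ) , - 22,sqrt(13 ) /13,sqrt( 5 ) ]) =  [ - 48, - 41, - 22, - 37*sqrt(7)/15,-3*sqrt (2),sqrt(2)/6, sqrt(13 )/13,1/pi,exp ( - 1), sqrt( 2), sqrt(5),sqrt ( 6),sqrt( 6),sqrt( 11 ),sqrt( 17),14,66,78 , 60*sqrt( 14 ) ]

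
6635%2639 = 1357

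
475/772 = 475/772 = 0.62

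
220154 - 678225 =  -  458071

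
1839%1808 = 31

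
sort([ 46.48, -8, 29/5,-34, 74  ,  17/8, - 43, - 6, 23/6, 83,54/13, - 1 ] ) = [ - 43, - 34, - 8,-6 , - 1,17/8, 23/6, 54/13,29/5, 46.48,74, 83]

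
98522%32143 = 2093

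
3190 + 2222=5412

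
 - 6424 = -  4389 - 2035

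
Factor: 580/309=2^2*3^( - 1)*5^1*29^1*103^( - 1)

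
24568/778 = 12284/389 = 31.58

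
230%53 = 18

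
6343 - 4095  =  2248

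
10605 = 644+9961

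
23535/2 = 23535/2  =  11767.50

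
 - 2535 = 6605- 9140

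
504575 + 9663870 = 10168445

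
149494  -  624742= - 475248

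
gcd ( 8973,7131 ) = 3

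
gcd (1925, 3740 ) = 55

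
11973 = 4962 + 7011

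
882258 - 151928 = 730330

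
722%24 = 2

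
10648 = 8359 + 2289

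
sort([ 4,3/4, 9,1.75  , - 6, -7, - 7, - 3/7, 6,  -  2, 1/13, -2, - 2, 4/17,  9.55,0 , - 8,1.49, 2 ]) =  [-8, - 7,  -  7, - 6, - 2,-2,  -  2, - 3/7, 0,1/13,4/17, 3/4,1.49,1.75, 2 , 4,6 , 9, 9.55] 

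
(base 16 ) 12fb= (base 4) 1023323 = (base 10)4859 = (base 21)b08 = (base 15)168E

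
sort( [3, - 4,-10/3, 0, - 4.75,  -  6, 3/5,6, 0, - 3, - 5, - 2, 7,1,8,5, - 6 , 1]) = [ - 6, - 6, - 5, - 4.75, - 4, - 10/3, - 3, - 2, 0, 0, 3/5, 1, 1,3, 5, 6 , 7, 8]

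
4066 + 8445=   12511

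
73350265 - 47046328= 26303937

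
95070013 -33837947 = 61232066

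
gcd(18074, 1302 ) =14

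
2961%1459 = 43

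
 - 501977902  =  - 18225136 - 483752766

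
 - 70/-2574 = 35/1287 = 0.03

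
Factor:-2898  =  -2^1*3^2*7^1*23^1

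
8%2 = 0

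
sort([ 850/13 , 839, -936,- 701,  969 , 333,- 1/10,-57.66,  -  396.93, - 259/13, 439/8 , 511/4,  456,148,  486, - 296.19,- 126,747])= [- 936, - 701, -396.93, - 296.19,- 126, - 57.66, - 259/13,-1/10,  439/8, 850/13,511/4 , 148,333,456,  486, 747,  839, 969 ] 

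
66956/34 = 33478/17= 1969.29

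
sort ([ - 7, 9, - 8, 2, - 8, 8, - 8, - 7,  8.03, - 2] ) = [-8, - 8, - 8, - 7,-7, - 2, 2, 8,  8.03, 9]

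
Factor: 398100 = 2^2*3^1*5^2*1327^1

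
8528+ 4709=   13237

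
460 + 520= 980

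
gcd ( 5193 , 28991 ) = 1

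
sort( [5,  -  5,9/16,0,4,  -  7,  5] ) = [  -  7, - 5, 0, 9/16, 4,5,5] 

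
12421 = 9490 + 2931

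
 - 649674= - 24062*27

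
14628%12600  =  2028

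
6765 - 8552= - 1787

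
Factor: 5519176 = 2^3*13^1*53069^1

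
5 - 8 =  - 3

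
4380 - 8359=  - 3979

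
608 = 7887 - 7279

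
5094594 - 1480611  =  3613983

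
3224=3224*1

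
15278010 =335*45606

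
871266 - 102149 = 769117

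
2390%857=676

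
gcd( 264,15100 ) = 4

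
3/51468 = 1/17156= 0.00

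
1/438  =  1/438 = 0.00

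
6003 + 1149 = 7152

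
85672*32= 2741504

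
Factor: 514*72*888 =32863104= 2^7*3^3*37^1*257^1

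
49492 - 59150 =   -  9658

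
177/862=177/862=0.21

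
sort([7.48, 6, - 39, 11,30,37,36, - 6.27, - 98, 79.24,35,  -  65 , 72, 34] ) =[ - 98, - 65, - 39, - 6.27, 6, 7.48,  11, 30,34 , 35,36, 37,72, 79.24] 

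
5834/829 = 7+31/829 = 7.04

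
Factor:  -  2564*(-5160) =2^5*3^1*5^1*43^1*641^1 = 13230240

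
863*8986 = 7754918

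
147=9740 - 9593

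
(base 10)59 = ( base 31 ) 1S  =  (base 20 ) 2J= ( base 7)113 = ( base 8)73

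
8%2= 0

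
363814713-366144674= - 2329961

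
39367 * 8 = 314936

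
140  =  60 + 80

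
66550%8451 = 7393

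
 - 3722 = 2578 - 6300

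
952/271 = 952/271= 3.51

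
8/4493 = 8/4493 = 0.00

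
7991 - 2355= 5636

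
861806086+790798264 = 1652604350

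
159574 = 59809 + 99765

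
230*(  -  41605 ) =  - 9569150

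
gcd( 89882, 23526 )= 2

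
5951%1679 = 914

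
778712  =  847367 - 68655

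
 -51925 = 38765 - 90690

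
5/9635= 1/1927 =0.00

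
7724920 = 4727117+2997803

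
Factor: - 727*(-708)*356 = 183238896 = 2^4 *3^1*59^1*89^1*727^1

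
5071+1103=6174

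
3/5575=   3/5575=0.00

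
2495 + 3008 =5503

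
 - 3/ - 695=3/695 = 0.00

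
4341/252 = 17 + 19/84  =  17.23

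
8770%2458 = 1396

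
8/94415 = 8/94415=0.00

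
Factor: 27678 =2^1*3^1*7^1*659^1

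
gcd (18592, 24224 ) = 32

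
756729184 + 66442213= 823171397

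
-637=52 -689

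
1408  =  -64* (  -  22 )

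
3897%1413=1071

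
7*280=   1960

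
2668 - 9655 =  -6987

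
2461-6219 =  - 3758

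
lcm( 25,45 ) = 225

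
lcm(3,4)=12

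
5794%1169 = 1118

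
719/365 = 719/365 = 1.97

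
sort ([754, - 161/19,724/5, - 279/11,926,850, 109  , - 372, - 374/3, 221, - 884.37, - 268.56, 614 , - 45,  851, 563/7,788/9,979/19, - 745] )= [ - 884.37 , - 745, - 372, - 268.56,-374/3, - 45,  -  279/11, - 161/19,979/19, 563/7, 788/9, 109, 724/5 , 221 , 614, 754 , 850,851, 926 ]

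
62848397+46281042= 109129439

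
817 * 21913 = 17902921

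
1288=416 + 872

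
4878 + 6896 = 11774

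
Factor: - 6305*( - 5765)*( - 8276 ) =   -  2^2*5^2*13^1*97^1*1153^1*2069^1 = - 300818737700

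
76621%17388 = 7069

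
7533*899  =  6772167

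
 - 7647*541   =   - 4137027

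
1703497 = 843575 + 859922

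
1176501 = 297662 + 878839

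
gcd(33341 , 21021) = 77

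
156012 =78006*2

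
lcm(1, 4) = 4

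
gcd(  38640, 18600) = 120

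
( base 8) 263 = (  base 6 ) 455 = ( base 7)344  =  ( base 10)179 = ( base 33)5e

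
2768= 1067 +1701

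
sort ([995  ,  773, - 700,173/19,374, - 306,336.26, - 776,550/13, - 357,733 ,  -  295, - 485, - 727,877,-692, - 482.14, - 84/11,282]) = [ - 776, - 727 , - 700 , - 692,-485, - 482.14, - 357, - 306, - 295,  -  84/11, 173/19,550/13, 282,336.26,374,733 , 773,877, 995 ]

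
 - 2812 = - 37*76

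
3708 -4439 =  - 731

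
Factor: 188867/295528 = 2^( - 3)*7^1*17^(-1)*41^(- 1)  *53^(  -  1)*26981^1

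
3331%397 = 155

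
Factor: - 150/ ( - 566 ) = 3^1*5^2*283^(-1 ) = 75/283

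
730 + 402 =1132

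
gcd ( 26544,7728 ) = 336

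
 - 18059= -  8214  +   - 9845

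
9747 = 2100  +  7647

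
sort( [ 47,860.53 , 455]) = [ 47,455,860.53 ] 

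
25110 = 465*54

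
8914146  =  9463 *942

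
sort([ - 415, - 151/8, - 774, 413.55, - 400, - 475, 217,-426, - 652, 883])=[ - 774, - 652, - 475, - 426,  -  415, - 400, - 151/8,217, 413.55 , 883]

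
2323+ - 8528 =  - 6205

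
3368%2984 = 384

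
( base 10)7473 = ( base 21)GJI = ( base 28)9EP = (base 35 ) 63I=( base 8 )16461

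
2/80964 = 1/40482 = 0.00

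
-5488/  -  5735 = 5488/5735 = 0.96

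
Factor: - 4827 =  - 3^1 * 1609^1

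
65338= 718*91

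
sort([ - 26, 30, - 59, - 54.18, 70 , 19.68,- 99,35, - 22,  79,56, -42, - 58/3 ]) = [ - 99,-59 , - 54.18, - 42, - 26, - 22 , - 58/3, 19.68,30 , 35,56,70, 79 ]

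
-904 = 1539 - 2443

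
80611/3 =80611/3 = 26870.33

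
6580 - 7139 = - 559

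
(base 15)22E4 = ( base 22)F70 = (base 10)7414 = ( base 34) 6e2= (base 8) 16366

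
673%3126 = 673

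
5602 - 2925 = 2677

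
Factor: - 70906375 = - 5^3*179^1*3169^1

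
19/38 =1/2 = 0.50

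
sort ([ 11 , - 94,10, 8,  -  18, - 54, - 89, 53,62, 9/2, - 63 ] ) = [  -  94, - 89,-63, - 54, - 18,9/2, 8, 10,11,53,62]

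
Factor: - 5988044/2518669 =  - 2^2 * 17^( - 1 ) * 73^1* 20507^1*148157^( - 1 )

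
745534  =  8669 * 86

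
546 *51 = 27846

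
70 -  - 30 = 100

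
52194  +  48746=100940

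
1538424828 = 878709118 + 659715710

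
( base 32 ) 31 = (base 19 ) 52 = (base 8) 141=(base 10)97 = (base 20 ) 4H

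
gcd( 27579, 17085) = 3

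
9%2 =1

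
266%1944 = 266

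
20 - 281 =-261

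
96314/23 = 96314/23 = 4187.57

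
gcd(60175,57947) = 1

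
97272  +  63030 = 160302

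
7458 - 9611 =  - 2153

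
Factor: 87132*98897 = 8617093404 = 2^2*3^1*53^1 * 137^1 * 98897^1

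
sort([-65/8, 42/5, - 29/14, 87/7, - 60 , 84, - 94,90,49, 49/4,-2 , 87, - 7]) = [ - 94, - 60, - 65/8, - 7, - 29/14, - 2, 42/5, 49/4, 87/7, 49, 84,  87, 90]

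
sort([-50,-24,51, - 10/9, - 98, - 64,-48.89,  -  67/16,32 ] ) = [ - 98,-64,- 50, - 48.89,  -  24,- 67/16, - 10/9,  32, 51]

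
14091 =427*33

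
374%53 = 3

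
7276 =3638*2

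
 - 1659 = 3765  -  5424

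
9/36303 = 3/12101=0.00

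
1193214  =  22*54237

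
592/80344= 74/10043=0.01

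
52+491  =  543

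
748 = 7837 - 7089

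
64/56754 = 32/28377 = 0.00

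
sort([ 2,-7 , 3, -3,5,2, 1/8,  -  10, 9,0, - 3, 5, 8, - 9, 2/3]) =[ - 10, - 9, - 7 , - 3,  -  3,  0,  1/8,2/3,2, 2,3,  5, 5, 8,9 ] 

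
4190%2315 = 1875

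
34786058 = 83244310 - 48458252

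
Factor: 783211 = 11^1*13^1*5477^1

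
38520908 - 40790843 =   -  2269935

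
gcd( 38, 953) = 1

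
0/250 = 0 = 0.00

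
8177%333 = 185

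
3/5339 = 3/5339 = 0.00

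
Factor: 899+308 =17^1*71^1 = 1207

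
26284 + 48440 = 74724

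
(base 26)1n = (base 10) 49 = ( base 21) 27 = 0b110001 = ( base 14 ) 37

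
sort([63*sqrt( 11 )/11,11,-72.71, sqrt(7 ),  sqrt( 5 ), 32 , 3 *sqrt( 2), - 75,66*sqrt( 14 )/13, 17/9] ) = [-75,-72.71,  17/9 , sqrt( 5 ), sqrt( 7 ), 3*sqrt( 2),  11, 63*sqrt( 11 )/11,  66 * sqrt(14)/13,32 ]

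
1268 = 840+428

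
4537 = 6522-1985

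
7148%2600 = 1948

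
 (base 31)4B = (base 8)207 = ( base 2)10000111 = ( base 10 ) 135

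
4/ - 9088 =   -  1/2272 = - 0.00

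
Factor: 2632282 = 2^1 * 41^1 * 47^1 *683^1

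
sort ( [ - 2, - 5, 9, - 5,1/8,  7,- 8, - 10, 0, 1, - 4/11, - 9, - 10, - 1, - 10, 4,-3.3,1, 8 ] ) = [ - 10, - 10, - 10, - 9, - 8, - 5 , - 5, - 3.3, - 2, - 1,-4/11, 0, 1/8, 1,1, 4, 7, 8, 9 ]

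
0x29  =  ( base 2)101001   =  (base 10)41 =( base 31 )1A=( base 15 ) 2B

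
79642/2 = 39821 = 39821.00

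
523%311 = 212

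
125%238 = 125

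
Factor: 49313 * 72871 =11^1*4483^1*72871^1 = 3593487623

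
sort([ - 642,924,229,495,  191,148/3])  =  [ -642,148/3,191,229,  495,924 ]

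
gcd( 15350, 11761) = 1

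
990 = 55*18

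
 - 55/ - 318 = 55/318=0.17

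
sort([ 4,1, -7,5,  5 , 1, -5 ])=[-7, - 5,1, 1 , 4, 5 , 5]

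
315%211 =104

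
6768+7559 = 14327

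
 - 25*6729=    - 168225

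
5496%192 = 120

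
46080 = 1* 46080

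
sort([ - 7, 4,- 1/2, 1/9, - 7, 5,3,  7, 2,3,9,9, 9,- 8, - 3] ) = [ - 8 ,  -  7, - 7 ,  -  3, - 1/2,  1/9,2, 3,3, 4,5,7,9 , 9, 9]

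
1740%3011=1740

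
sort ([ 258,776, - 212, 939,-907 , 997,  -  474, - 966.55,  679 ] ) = [-966.55, - 907, - 474 ,-212,  258,679, 776,939, 997 ] 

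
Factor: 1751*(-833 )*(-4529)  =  7^3 * 17^2 * 103^1*647^1  =  6605922407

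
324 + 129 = 453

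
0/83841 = 0 = 0.00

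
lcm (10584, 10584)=10584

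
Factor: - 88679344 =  - 2^4*13^1*17^1*31^1 * 809^1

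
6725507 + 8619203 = 15344710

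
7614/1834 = 4  +  139/917 = 4.15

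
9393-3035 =6358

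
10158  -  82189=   -  72031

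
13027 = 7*1861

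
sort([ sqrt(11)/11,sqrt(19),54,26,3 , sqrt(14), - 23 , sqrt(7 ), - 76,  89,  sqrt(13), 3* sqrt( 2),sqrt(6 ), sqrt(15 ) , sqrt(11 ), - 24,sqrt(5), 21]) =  [-76, - 24,- 23,sqrt( 11) /11 , sqrt( 5),sqrt(6 ),  sqrt ( 7) , 3 , sqrt( 11),sqrt(13 ), sqrt( 14 ) , sqrt(15 ),  3*sqrt(2) , sqrt( 19 ), 21,26, 54, 89]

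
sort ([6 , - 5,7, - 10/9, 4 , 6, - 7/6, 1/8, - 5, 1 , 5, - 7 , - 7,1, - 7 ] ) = [ - 7,  -  7, - 7, - 5, - 5, - 7/6 ,-10/9, 1/8,1, 1,  4,5, 6 , 6, 7]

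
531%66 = 3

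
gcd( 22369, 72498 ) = 1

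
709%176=5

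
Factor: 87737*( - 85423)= -7494757751 = - 13^2*17^1 * 397^1 * 6571^1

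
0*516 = 0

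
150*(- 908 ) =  - 136200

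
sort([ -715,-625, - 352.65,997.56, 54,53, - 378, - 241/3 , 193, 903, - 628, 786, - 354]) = [-715 , - 628, -625,-378,-354, - 352.65, - 241/3,  53,54, 193,786,  903,997.56]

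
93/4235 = 93/4235 = 0.02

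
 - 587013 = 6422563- 7009576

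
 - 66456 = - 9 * 7384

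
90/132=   15/22 = 0.68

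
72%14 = 2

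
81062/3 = 81062/3 = 27020.67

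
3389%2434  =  955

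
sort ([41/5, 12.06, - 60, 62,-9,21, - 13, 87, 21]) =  [ - 60, - 13, - 9, 41/5, 12.06, 21, 21 , 62, 87]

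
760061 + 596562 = 1356623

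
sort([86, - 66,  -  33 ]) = [ - 66, - 33,86]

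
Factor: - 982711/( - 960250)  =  2^( - 1) * 5^( - 3 )*23^( - 1)*71^1*167^(  -  1 )*13841^1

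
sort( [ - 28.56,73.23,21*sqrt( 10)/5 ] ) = [ - 28.56,21 * sqrt( 10) /5, 73.23 ] 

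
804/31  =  25 + 29/31 = 25.94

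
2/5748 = 1/2874 = 0.00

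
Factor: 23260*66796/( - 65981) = - 2^4*5^1 * 1163^1*16699^1*65981^( -1)= -1553674960/65981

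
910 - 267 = 643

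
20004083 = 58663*341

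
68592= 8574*8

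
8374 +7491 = 15865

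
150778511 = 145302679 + 5475832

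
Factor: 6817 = 17^1*401^1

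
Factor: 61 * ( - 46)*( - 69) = 193614 = 2^1 * 3^1*23^2*61^1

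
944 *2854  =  2694176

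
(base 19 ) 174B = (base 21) 10A2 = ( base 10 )9473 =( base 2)10010100000001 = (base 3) 110222212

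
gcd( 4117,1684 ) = 1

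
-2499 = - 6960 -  - 4461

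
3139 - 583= 2556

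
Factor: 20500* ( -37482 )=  - 2^3*3^1 *5^3*41^1*6247^1 =- 768381000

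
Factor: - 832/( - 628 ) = 208/157 = 2^4*13^1*157^ ( - 1)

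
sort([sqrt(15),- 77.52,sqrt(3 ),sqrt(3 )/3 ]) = [ - 77.52,sqrt( 3) /3,sqrt( 3), sqrt( 15 )] 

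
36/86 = 18/43 = 0.42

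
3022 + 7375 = 10397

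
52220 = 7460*7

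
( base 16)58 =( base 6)224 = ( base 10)88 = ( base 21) 44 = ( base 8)130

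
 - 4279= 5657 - 9936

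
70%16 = 6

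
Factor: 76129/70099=70099^( - 1)* 76129^1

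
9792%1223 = 8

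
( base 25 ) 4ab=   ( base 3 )10210021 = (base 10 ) 2761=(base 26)425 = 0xac9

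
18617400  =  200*93087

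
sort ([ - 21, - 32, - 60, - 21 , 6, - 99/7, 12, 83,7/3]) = [ - 60,-32,-21, - 21, - 99/7,7/3, 6, 12,83 ]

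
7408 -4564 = 2844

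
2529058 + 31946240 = 34475298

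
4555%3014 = 1541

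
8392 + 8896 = 17288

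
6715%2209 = 88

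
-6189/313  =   - 20+ 71/313= - 19.77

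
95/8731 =95/8731 = 0.01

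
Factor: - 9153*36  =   - 2^2* 3^6*113^1=- 329508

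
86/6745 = 86/6745 = 0.01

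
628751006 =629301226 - 550220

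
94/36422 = 47/18211 = 0.00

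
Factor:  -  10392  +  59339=48947^1 = 48947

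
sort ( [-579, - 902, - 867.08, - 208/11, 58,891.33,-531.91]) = [ - 902 , - 867.08, - 579, - 531.91,  -  208/11, 58,  891.33]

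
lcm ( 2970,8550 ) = 282150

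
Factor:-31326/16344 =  - 2^( - 2)*3^( - 1)*23^1 = -23/12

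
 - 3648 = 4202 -7850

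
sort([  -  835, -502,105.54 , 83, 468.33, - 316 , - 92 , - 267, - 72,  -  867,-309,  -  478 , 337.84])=[  -  867,  -  835,-502 ,  -  478,- 316,-309, - 267, - 92, - 72,83,105.54, 337.84,468.33]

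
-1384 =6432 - 7816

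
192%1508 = 192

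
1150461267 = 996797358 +153663909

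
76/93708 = 1/1233 = 0.00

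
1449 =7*207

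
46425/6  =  7737  +  1/2 = 7737.50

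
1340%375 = 215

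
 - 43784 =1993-45777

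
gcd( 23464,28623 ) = 7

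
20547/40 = 513+ 27/40 = 513.67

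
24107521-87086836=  - 62979315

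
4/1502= 2/751 = 0.00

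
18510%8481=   1548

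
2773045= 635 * 4367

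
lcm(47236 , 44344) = 2172856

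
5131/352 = 5131/352 = 14.58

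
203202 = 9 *22578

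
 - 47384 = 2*( - 23692 )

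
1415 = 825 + 590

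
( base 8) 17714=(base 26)C12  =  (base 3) 102011111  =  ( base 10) 8140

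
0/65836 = 0 = 0.00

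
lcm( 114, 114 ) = 114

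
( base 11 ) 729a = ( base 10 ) 9668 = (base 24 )gik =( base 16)25c4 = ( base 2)10010111000100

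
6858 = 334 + 6524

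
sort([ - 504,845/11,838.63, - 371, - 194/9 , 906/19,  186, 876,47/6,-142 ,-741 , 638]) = [  -  741, - 504, - 371, - 142, - 194/9,47/6,906/19, 845/11,186,638,838.63,876 ]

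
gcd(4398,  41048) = 1466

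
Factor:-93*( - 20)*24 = 44640 = 2^5*3^2*5^1*31^1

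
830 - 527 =303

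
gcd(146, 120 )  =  2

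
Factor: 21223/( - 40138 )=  - 2^( - 1)*7^ (-1 )*19^1*47^( - 1)*61^(- 1)*1117^1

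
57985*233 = 13510505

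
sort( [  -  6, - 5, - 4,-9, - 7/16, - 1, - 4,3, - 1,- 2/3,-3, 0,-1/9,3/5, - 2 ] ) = [ - 9,-6, - 5 , - 4,-4, - 3, - 2, - 1,-1,-2/3  , - 7/16, - 1/9,  0, 3/5, 3]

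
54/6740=27/3370= 0.01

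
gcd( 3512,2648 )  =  8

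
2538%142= 124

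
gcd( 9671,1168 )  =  1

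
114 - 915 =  - 801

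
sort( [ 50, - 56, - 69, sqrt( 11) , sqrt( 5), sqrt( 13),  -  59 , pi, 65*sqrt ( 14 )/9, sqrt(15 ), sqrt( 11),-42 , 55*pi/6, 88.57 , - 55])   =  [-69,  -  59 , - 56,-55, - 42,sqrt ( 5),pi, sqrt(11 ),sqrt(11),sqrt( 13) , sqrt( 15), 65*sqrt( 14) /9, 55*pi/6, 50, 88.57 ]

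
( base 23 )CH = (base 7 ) 566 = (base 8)445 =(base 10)293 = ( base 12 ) 205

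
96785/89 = 1087 + 42/89 = 1087.47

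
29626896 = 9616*3081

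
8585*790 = 6782150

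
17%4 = 1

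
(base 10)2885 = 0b101101000101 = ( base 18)8g5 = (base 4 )231011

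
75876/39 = 25292/13  =  1945.54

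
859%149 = 114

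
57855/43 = 57855/43 = 1345.47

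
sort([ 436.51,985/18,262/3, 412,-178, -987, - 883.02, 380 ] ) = [-987, -883.02, - 178 , 985/18, 262/3, 380, 412, 436.51]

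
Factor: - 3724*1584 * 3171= - 18705145536 = - 2^6*3^3*7^3 *11^1*19^1*151^1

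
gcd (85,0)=85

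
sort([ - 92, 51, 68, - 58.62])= [ - 92,-58.62, 51,  68 ] 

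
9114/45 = 202  +  8/15 = 202.53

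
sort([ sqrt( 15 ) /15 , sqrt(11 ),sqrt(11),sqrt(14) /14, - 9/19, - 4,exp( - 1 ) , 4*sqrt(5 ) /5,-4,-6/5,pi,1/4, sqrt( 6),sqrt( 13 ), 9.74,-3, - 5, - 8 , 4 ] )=[ - 8, - 5, - 4, - 4, - 3,-6/5,-9/19,  1/4,sqrt( 15)/15, sqrt(14 ) /14, exp(  -  1 ),4*sqrt( 5) /5, sqrt (6),pi, sqrt( 11),sqrt ( 11 ),sqrt( 13),4,9.74 ] 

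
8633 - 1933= 6700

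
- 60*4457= - 267420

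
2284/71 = 2284/71 = 32.17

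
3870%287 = 139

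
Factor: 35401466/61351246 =17700733/30675623 = 11^ (-1)*2788693^( - 1 )*17700733^1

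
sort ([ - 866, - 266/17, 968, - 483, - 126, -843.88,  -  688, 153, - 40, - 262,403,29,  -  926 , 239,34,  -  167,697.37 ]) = [  -  926,- 866,- 843.88,-688 , - 483,-262 ,  -  167, - 126, - 40, - 266/17,29,34,153,239,403, 697.37,968 ] 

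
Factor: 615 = 3^1*5^1*41^1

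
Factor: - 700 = -2^2 * 5^2*7^1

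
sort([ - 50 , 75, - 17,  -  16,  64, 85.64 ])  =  [ - 50,-17, - 16,64,  75 , 85.64 ] 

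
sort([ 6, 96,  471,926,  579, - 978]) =[ - 978,6 , 96,471, 579,926] 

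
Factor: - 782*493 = - 2^1*17^2*23^1*29^1=- 385526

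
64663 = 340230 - 275567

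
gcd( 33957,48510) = 4851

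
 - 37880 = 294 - 38174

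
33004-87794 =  - 54790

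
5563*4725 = 26285175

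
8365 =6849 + 1516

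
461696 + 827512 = 1289208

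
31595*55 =1737725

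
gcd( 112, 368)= 16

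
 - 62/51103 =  - 62/51103 = - 0.00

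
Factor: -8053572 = - 2^2*3^1*671131^1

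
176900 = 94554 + 82346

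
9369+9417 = 18786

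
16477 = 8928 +7549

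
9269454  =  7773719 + 1495735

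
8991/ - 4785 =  - 2997/1595 = - 1.88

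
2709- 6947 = - 4238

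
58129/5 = 11625+4/5 = 11625.80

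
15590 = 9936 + 5654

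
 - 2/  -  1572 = 1/786 = 0.00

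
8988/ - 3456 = - 3 + 115/288 = - 2.60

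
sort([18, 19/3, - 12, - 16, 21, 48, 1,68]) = [ - 16, - 12 , 1, 19/3,  18,21, 48, 68]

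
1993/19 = 104 + 17/19 = 104.89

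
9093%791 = 392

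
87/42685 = 87/42685 =0.00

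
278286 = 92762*3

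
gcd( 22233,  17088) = 3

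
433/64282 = 433/64282 = 0.01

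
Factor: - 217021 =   -  7^2*43^1*103^1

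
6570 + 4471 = 11041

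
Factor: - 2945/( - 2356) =5/4 = 2^( - 2)*5^1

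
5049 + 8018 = 13067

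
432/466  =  216/233 = 0.93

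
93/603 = 31/201 = 0.15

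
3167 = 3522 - 355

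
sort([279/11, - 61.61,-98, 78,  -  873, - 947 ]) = [-947, - 873, - 98, - 61.61, 279/11,78] 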